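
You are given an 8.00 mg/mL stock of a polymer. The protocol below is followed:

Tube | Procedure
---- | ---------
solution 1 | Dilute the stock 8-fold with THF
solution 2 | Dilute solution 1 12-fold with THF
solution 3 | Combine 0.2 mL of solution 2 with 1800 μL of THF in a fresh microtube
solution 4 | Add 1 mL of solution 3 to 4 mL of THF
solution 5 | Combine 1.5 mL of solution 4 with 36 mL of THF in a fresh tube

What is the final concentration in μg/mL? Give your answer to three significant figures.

Step 1: 8-fold → factor 8
Step 2: 12-fold → factor 12
Step 3: 0.2 mL + 1800 μL = 2 mL total → factor 2/0.2 = 10
Step 4: 1 mL + 4 mL = 5 mL total → factor 5/1 = 5
Step 5: 1.5 mL + 36 mL = 37.5 mL total → factor 37.5/1.5 = 25
Overall dilution factor = 8 × 12 × 10 × 5 × 25 = 1.2 × 10^5
Final = 8.00 mg/mL / 1.2 × 10^5 = 6.667 × 10^-5 mg/mL = 0.0667 μg/mL

0.0667 μg/mL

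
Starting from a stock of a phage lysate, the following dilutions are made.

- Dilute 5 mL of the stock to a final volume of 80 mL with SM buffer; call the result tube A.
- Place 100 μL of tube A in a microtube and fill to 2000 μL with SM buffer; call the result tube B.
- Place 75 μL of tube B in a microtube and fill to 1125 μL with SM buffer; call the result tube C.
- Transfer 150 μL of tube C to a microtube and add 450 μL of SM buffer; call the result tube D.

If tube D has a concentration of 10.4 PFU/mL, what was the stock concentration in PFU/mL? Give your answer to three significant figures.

2.00 × 10^5 PFU/mL

Step 1: 5 mL brought to 80 mL → factor 80/5 = 16
Step 2: 100 μL brought to 2000 μL → factor 2000/100 = 20
Step 3: 75 μL brought to 1125 μL → factor 1125/75 = 15
Step 4: 150 μL + 450 μL = 600 μL total → factor 600/150 = 4
Overall dilution factor = 16 × 20 × 15 × 4 = 19200
Stock = 10.4 PFU/mL × 19200 = 2.00 × 10^5 PFU/mL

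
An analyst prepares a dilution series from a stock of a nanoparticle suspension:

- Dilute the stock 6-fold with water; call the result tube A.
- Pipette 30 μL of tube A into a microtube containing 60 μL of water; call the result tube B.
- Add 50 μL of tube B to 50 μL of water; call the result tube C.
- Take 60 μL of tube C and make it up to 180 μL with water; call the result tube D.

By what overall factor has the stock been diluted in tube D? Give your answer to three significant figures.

108

Step 1: 6-fold → factor 6
Step 2: 30 μL + 60 μL = 90 μL total → factor 90/30 = 3
Step 3: 50 μL + 50 μL = 100 μL total → factor 100/50 = 2
Step 4: 60 μL brought to 180 μL → factor 180/60 = 3
Overall dilution factor = 6 × 3 × 2 × 3 = 108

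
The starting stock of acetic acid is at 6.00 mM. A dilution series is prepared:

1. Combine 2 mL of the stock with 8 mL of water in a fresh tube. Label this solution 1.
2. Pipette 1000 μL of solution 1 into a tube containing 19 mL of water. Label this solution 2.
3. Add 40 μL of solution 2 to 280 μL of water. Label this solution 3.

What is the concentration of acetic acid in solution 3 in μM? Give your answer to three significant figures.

Step 1: 2 mL + 8 mL = 10 mL total → factor 10/2 = 5
Step 2: 1000 μL + 19 mL = 20000 μL total → factor 20000/1000 = 20
Step 3: 40 μL + 280 μL = 320 μL total → factor 320/40 = 8
Overall dilution factor = 5 × 20 × 8 = 800
Final = 6.00 mM / 800 = 0.007500 mM = 7.50 μM

7.50 μM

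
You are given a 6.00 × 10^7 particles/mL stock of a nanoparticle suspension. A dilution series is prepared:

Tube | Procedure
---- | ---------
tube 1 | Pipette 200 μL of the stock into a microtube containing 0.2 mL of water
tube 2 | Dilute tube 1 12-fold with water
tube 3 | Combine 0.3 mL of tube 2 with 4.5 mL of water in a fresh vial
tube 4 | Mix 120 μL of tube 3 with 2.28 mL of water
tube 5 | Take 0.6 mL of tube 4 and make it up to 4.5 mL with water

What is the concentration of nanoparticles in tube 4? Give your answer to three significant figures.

7.81 × 10^3 particles/mL

Step 1: 200 μL + 0.2 mL = 400 μL total → factor 400/200 = 2
Step 2: 12-fold → factor 12
Step 3: 0.3 mL + 4.5 mL = 4.8 mL total → factor 4.8/0.3 = 16
Step 4: 120 μL + 2.28 mL = 2400 μL total → factor 2400/120 = 20
Dilution factor through tube 4 = 2 × 12 × 16 × 20 = 7680
[tube 4] = 6.00 × 10^7 particles/mL / 7680 = 7.81 × 10^3 particles/mL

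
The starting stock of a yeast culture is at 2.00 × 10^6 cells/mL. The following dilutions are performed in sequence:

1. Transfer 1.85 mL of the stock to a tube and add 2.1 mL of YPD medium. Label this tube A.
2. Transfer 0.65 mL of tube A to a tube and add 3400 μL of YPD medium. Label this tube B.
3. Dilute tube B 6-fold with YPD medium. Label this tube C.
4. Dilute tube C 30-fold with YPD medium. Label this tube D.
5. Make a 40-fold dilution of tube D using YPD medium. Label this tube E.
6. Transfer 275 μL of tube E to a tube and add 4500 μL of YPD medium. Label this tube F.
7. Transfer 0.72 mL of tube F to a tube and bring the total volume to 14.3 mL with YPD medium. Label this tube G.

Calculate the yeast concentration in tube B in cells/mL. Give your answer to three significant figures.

Step 1: 1.85 mL + 2.1 mL = 3.95 mL total → factor 3.95/1.85 = 2.1351
Step 2: 0.65 mL + 3400 μL = 4.05 mL total → factor 4.05/0.65 = 6.2308
Dilution factor through tube B = 2.1351 × 6.2308 = 13.304
[tube B] = 2.00 × 10^6 cells/mL / 13.304 = 1.50 × 10^5 cells/mL

1.50 × 10^5 cells/mL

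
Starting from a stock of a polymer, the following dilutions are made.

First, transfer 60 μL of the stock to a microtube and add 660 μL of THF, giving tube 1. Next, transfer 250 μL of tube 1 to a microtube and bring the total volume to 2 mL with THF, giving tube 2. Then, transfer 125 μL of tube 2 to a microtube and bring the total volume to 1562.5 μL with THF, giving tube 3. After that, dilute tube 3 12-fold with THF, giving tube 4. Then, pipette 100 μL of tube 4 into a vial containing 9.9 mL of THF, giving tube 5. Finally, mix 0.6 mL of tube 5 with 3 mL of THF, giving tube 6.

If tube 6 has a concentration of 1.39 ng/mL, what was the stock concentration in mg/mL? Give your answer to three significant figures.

12.0 mg/mL

Step 1: 60 μL + 660 μL = 720 μL total → factor 720/60 = 12
Step 2: 250 μL brought to 2 mL → factor 2000/250 = 8
Step 3: 125 μL brought to 1562.5 μL → factor 1562.5/125 = 12.5
Step 4: 12-fold → factor 12
Step 5: 100 μL + 9.9 mL = 10000 μL total → factor 10000/100 = 100
Step 6: 0.6 mL + 3 mL = 3.6 mL total → factor 3.6/0.6 = 6
Overall dilution factor = 12 × 8 × 12.5 × 12 × 100 × 6 = 8.64 × 10^6
Stock = 1.39 ng/mL × 8.64 × 10^6 = 1.201 × 10^7 ng/mL = 12.0 mg/mL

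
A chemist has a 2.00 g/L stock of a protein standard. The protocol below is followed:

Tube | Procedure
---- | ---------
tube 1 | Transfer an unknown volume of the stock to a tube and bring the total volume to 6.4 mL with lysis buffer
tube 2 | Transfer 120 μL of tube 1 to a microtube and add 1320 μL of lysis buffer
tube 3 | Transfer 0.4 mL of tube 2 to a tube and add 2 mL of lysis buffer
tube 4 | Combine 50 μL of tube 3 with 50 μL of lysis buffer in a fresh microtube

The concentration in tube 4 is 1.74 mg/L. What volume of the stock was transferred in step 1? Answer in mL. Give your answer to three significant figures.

Step 1: v brought to 6.4 mL → factor = 6.4 mL/v
Step 2: 120 μL + 1320 μL = 1440 μL total → factor 1440/120 = 12
Step 3: 0.4 mL + 2 mL = 2.4 mL total → factor 2.4/0.4 = 6
Step 4: 50 μL + 50 μL = 100 μL total → factor 100/50 = 2
Product of known-step factors = 144
Overall factor = 2.00 g/L / (1.74 mg/L) = 1149.4
Step-1 factor = 1149.4 / 144 = 7.9821
v = 6.4 mL / 7.9821 = 0.802 mL

0.802 mL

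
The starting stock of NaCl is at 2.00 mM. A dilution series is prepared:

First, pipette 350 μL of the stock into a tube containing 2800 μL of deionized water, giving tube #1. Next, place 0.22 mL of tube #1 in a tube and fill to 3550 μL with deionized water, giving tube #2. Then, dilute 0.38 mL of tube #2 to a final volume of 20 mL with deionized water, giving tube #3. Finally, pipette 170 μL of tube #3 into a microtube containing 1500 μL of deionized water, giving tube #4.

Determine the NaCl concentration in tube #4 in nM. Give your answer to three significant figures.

Step 1: 350 μL + 2800 μL = 3150 μL total → factor 3150/350 = 9
Step 2: 0.22 mL brought to 3550 μL → factor 3.55/0.22 = 16.136
Step 3: 0.38 mL brought to 20 mL → factor 20/0.38 = 52.632
Step 4: 170 μL + 1500 μL = 1670 μL total → factor 1670/170 = 9.8235
Overall dilution factor = 9 × 16.136 × 52.632 × 9.8235 = 75087
Final = 2.00 mM / 75087 = 2.664 × 10^-5 mM = 26.6 nM

26.6 nM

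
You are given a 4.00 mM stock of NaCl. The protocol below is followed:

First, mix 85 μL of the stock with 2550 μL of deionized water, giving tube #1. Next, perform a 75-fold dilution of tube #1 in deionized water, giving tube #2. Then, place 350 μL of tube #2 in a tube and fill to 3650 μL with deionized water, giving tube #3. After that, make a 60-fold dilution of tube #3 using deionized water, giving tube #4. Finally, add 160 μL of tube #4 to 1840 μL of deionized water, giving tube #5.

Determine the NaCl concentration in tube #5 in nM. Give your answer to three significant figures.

Step 1: 85 μL + 2550 μL = 2635 μL total → factor 2635/85 = 31
Step 2: 75-fold → factor 75
Step 3: 350 μL brought to 3650 μL → factor 3650/350 = 10.429
Step 4: 60-fold → factor 60
Step 5: 160 μL + 1840 μL = 2000 μL total → factor 2000/160 = 12.5
Overall dilution factor = 31 × 75 × 10.429 × 60 × 12.5 = 1.8185 × 10^7
Final = 4.00 mM / 1.8185 × 10^7 = 2.200 × 10^-7 mM = 0.220 nM

0.220 nM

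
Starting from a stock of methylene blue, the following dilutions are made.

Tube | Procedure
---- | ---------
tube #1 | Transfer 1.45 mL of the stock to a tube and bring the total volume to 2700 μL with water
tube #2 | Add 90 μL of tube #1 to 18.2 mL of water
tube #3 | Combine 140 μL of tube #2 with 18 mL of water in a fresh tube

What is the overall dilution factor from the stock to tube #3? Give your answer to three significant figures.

Step 1: 1.45 mL brought to 2700 μL → factor 2.7/1.45 = 1.8621
Step 2: 90 μL + 18.2 mL = 18290 μL total → factor 18290/90 = 203.22
Step 3: 140 μL + 18 mL = 18140 μL total → factor 18140/140 = 129.57
Overall dilution factor = 1.8621 × 203.22 × 129.57 = 49032

4.90 × 10^4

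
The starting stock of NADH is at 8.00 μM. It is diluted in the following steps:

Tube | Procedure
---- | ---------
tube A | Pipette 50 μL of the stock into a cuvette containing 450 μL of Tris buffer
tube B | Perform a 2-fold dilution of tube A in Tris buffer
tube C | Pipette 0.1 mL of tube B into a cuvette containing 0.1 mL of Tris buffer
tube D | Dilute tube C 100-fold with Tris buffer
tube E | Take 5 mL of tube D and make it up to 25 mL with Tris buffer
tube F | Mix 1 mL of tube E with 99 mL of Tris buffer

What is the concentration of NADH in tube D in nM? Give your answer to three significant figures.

Step 1: 50 μL + 450 μL = 500 μL total → factor 500/50 = 10
Step 2: 2-fold → factor 2
Step 3: 0.1 mL + 0.1 mL = 0.2 mL total → factor 0.2/0.1 = 2
Step 4: 100-fold → factor 100
Dilution factor through tube D = 10 × 2 × 2 × 100 = 4000
[tube D] = 8.00 μM / 4000 = 0.002000 μM = 2.00 nM

2.00 nM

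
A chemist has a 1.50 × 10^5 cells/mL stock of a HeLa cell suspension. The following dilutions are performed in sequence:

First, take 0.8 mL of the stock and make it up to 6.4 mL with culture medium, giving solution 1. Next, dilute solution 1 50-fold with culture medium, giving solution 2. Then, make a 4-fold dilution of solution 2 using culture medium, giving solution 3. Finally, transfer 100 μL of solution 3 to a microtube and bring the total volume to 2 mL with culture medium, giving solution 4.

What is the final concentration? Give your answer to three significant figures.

Step 1: 0.8 mL brought to 6.4 mL → factor 6.4/0.8 = 8
Step 2: 50-fold → factor 50
Step 3: 4-fold → factor 4
Step 4: 100 μL brought to 2 mL → factor 2000/100 = 20
Overall dilution factor = 8 × 50 × 4 × 20 = 32000
Final = 1.50 × 10^5 cells/mL / 32000 = 4.69 cells/mL

4.69 cells/mL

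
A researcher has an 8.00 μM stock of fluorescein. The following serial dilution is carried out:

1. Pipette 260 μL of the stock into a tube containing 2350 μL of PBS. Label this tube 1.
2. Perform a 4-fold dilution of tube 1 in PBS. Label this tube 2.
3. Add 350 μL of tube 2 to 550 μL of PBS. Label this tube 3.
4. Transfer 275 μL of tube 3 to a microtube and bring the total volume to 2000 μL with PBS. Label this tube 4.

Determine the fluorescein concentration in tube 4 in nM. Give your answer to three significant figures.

10.7 nM

Step 1: 260 μL + 2350 μL = 2610 μL total → factor 2610/260 = 10.038
Step 2: 4-fold → factor 4
Step 3: 350 μL + 550 μL = 900 μL total → factor 900/350 = 2.5714
Step 4: 275 μL brought to 2000 μL → factor 2000/275 = 7.2727
Overall dilution factor = 10.038 × 4 × 2.5714 × 7.2727 = 750.93
Final = 8.00 μM / 750.93 = 0.01065 μM = 10.7 nM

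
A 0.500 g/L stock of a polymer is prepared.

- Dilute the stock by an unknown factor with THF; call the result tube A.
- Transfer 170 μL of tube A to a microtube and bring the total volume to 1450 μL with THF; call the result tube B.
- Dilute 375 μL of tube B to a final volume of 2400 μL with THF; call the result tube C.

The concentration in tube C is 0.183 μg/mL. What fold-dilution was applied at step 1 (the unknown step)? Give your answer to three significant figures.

Step 1: unknown factor x
Step 2: 170 μL brought to 1450 μL → factor 1450/170 = 8.5294
Step 3: 375 μL brought to 2400 μL → factor 2400/375 = 6.4
Product of known-step factors = 54.588
Overall factor = 0.500 g/L / (0.183 μg/mL) = 2732.2
x = 2732.2 / 54.588 = 50.1

50.1-fold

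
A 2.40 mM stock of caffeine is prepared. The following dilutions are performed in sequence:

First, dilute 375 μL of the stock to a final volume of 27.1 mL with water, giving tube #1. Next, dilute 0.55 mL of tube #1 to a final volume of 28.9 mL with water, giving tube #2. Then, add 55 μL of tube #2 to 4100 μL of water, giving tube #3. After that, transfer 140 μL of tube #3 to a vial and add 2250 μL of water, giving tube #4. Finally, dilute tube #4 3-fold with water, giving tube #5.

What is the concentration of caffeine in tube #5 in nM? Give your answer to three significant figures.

0.163 nM

Step 1: 375 μL brought to 27.1 mL → factor 27100/375 = 72.267
Step 2: 0.55 mL brought to 28.9 mL → factor 28.9/0.55 = 52.545
Step 3: 55 μL + 4100 μL = 4155 μL total → factor 4155/55 = 75.545
Step 4: 140 μL + 2250 μL = 2390 μL total → factor 2390/140 = 17.071
Step 5: 3-fold → factor 3
Overall dilution factor = 72.267 × 52.545 × 75.545 × 17.071 × 3 = 1.4692 × 10^7
Final = 2.40 mM / 1.4692 × 10^7 = 1.634 × 10^-7 mM = 0.163 nM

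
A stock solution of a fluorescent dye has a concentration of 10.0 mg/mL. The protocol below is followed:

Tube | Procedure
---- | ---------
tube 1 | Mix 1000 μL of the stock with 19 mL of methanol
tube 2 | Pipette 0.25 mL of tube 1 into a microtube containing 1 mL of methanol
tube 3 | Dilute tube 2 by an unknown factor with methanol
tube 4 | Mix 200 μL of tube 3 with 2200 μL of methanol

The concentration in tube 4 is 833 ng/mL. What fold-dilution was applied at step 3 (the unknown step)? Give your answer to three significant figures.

Step 1: 1000 μL + 19 mL = 20000 μL total → factor 20000/1000 = 20
Step 2: 0.25 mL + 1 mL = 1.25 mL total → factor 1.25/0.25 = 5
Step 3: unknown factor x
Step 4: 200 μL + 2200 μL = 2400 μL total → factor 2400/200 = 12
Product of known-step factors = 1200
Overall factor = 10.0 mg/mL / (833 ng/mL) = 12005
x = 12005 / 1200 = 10.0

10.0-fold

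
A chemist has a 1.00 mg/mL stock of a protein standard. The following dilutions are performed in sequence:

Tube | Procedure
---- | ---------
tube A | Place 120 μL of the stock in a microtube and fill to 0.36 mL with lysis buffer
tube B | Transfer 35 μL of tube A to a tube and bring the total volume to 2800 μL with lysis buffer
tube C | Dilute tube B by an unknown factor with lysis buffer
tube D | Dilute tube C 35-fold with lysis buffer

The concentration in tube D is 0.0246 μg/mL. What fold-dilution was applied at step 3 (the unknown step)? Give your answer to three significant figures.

Step 1: 120 μL brought to 0.36 mL → factor 360/120 = 3
Step 2: 35 μL brought to 2800 μL → factor 2800/35 = 80
Step 3: unknown factor x
Step 4: 35-fold → factor 35
Product of known-step factors = 8400
Overall factor = 1.00 mg/mL / (0.0246 μg/mL) = 40650
x = 40650 / 8400 = 4.84

4.84-fold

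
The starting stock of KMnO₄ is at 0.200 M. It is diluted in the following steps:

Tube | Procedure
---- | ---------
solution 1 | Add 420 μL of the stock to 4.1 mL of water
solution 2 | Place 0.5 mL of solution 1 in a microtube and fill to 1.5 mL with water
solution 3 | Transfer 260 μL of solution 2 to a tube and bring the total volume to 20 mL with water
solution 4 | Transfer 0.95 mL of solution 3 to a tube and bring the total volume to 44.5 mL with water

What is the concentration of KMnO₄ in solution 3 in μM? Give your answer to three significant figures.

Step 1: 420 μL + 4.1 mL = 4520 μL total → factor 4520/420 = 10.762
Step 2: 0.5 mL brought to 1.5 mL → factor 1.5/0.5 = 3
Step 3: 260 μL brought to 20 mL → factor 20000/260 = 76.923
Dilution factor through solution 3 = 10.762 × 3 × 76.923 = 2483.5
[solution 3] = 0.200 M / 2483.5 = 8.053 × 10^-5 M = 80.5 μM

80.5 μM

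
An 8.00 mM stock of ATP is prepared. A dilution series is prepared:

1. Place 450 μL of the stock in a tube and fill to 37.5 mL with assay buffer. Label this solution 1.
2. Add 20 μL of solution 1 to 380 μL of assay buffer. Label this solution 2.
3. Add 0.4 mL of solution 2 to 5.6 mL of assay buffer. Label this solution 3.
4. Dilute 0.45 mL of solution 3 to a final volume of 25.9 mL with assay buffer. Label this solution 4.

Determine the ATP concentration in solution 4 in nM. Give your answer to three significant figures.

5.56 nM

Step 1: 450 μL brought to 37.5 mL → factor 37500/450 = 83.333
Step 2: 20 μL + 380 μL = 400 μL total → factor 400/20 = 20
Step 3: 0.4 mL + 5.6 mL = 6 mL total → factor 6/0.4 = 15
Step 4: 0.45 mL brought to 25.9 mL → factor 25.9/0.45 = 57.556
Overall dilution factor = 83.333 × 20 × 15 × 57.556 = 1.4389 × 10^6
Final = 8.00 mM / 1.4389 × 10^6 = 5.560 × 10^-6 mM = 5.56 nM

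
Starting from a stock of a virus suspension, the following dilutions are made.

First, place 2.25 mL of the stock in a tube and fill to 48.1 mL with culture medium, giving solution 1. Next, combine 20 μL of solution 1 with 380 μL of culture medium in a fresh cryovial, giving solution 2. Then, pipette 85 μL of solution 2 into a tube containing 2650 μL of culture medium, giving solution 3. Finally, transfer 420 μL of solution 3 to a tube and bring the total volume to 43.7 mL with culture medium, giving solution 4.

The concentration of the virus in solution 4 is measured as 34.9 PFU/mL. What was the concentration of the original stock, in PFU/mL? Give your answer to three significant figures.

Step 1: 2.25 mL brought to 48.1 mL → factor 48.1/2.25 = 21.378
Step 2: 20 μL + 380 μL = 400 μL total → factor 400/20 = 20
Step 3: 85 μL + 2650 μL = 2735 μL total → factor 2735/85 = 32.176
Step 4: 420 μL brought to 43.7 mL → factor 43700/420 = 104.05
Overall dilution factor = 21.378 × 20 × 32.176 × 104.05 = 1.4314 × 10^6
Stock = 34.9 PFU/mL × 1.4314 × 10^6 = 5.00 × 10^7 PFU/mL

5.00 × 10^7 PFU/mL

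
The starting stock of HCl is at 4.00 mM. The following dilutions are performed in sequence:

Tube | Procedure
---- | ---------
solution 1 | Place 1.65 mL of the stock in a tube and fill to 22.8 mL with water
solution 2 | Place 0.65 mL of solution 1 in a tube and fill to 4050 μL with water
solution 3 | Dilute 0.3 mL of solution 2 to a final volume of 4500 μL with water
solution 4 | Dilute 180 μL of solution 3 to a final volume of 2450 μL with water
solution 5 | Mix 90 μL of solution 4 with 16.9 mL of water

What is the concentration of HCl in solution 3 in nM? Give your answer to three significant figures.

3.10 × 10^3 nM

Step 1: 1.65 mL brought to 22.8 mL → factor 22.8/1.65 = 13.818
Step 2: 0.65 mL brought to 4050 μL → factor 4.05/0.65 = 6.2308
Step 3: 0.3 mL brought to 4500 μL → factor 4.5/0.3 = 15
Dilution factor through solution 3 = 13.818 × 6.2308 × 15 = 1291.5
[solution 3] = 4.00 mM / 1291.5 = 0.003097 mM = 3.10 × 10^3 nM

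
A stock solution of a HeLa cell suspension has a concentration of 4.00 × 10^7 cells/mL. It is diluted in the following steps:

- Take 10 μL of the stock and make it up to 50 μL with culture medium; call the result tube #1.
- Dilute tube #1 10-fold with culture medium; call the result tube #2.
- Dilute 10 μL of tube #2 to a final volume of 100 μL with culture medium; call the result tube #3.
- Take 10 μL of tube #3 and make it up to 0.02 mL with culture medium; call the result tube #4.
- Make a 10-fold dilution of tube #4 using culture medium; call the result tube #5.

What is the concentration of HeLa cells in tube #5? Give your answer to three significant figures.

4.00 × 10^3 cells/mL

Step 1: 10 μL brought to 50 μL → factor 50/10 = 5
Step 2: 10-fold → factor 10
Step 3: 10 μL brought to 100 μL → factor 100/10 = 10
Step 4: 10 μL brought to 0.02 mL → factor 20/10 = 2
Step 5: 10-fold → factor 10
Overall dilution factor = 5 × 10 × 10 × 2 × 10 = 10000
Final = 4.00 × 10^7 cells/mL / 10000 = 4.00 × 10^3 cells/mL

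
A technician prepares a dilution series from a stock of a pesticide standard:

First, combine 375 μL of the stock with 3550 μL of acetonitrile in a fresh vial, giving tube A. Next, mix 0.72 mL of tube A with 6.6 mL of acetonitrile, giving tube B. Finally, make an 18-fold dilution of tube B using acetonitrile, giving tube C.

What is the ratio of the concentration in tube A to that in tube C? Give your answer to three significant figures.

Step 1: 375 μL + 3550 μL = 3925 μL total → factor 3925/375 = 10.467
Step 2: 0.72 mL + 6.6 mL = 7.32 mL total → factor 7.32/0.72 = 10.167
Step 3: 18-fold → factor 18
Dilution factor to tube A = 10.467; to tube C = 1915.4
[tube A]/[tube C] = (factor to tube C)/(factor to tube A) = 1915.4/10.467 = 183

183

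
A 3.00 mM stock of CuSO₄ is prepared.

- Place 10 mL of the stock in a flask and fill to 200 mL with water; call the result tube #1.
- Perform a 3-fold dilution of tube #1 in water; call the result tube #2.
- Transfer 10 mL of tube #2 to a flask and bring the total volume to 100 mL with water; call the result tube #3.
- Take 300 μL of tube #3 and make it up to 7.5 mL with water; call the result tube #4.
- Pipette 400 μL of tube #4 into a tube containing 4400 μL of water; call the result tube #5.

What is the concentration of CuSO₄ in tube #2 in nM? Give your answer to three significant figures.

5.00 × 10^4 nM

Step 1: 10 mL brought to 200 mL → factor 200/10 = 20
Step 2: 3-fold → factor 3
Dilution factor through tube #2 = 20 × 3 = 60
[tube #2] = 3.00 mM / 60 = 0.05000 mM = 5.00 × 10^4 nM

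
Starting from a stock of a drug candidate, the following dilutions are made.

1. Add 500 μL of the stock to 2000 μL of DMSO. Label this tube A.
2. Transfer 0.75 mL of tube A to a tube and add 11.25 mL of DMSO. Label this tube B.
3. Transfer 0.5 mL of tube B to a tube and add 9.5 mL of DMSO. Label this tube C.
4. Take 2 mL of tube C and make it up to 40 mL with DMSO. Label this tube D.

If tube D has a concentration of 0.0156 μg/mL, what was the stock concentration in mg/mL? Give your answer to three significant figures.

Step 1: 500 μL + 2000 μL = 2500 μL total → factor 2500/500 = 5
Step 2: 0.75 mL + 11.25 mL = 12 mL total → factor 12/0.75 = 16
Step 3: 0.5 mL + 9.5 mL = 10 mL total → factor 10/0.5 = 20
Step 4: 2 mL brought to 40 mL → factor 40/2 = 20
Overall dilution factor = 5 × 16 × 20 × 20 = 32000
Stock = 0.0156 μg/mL × 32000 = 499.2 μg/mL = 0.499 mg/mL

0.499 mg/mL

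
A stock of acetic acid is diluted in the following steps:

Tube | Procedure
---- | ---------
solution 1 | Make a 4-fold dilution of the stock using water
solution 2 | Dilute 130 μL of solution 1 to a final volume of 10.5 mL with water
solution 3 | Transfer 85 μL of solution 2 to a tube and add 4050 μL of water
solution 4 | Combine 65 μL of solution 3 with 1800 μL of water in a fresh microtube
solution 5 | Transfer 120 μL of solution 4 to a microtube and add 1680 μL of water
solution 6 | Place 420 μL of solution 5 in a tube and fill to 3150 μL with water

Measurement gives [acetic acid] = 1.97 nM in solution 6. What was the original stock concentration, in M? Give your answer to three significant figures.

Step 1: 4-fold → factor 4
Step 2: 130 μL brought to 10.5 mL → factor 10500/130 = 80.769
Step 3: 85 μL + 4050 μL = 4135 μL total → factor 4135/85 = 48.647
Step 4: 65 μL + 1800 μL = 1865 μL total → factor 1865/65 = 28.692
Step 5: 120 μL + 1680 μL = 1800 μL total → factor 1800/120 = 15
Step 6: 420 μL brought to 3150 μL → factor 3150/420 = 7.5
Overall dilution factor = 4 × 80.769 × 48.647 × 28.692 × 15 × 7.5 = 5.0732 × 10^7
Stock = 1.97 nM × 5.0732 × 10^7 = 9.994 × 10^7 nM = 0.0999 M

0.0999 M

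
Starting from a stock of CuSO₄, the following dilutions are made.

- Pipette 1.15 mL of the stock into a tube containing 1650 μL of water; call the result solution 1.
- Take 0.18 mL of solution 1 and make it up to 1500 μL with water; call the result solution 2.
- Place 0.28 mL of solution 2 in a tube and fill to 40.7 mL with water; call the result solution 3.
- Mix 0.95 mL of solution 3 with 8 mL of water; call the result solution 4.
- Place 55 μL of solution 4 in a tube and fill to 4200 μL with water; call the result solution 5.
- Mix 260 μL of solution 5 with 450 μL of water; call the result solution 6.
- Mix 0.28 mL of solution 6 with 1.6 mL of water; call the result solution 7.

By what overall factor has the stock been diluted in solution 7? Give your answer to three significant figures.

Step 1: 1.15 mL + 1650 μL = 2.8 mL total → factor 2.8/1.15 = 2.4348
Step 2: 0.18 mL brought to 1500 μL → factor 1.5/0.18 = 8.3333
Step 3: 0.28 mL brought to 40.7 mL → factor 40.7/0.28 = 145.36
Step 4: 0.95 mL + 8 mL = 8.95 mL total → factor 8.95/0.95 = 9.4211
Step 5: 55 μL brought to 4200 μL → factor 4200/55 = 76.364
Step 6: 260 μL + 450 μL = 710 μL total → factor 710/260 = 2.7308
Step 7: 0.28 mL + 1.6 mL = 1.88 mL total → factor 1.88/0.28 = 6.7143
Overall dilution factor = 2.4348 × 8.3333 × 145.36 × 9.4211 × 76.364 × 2.7308 × 6.7143 = 3.8903 × 10^7

3.89 × 10^7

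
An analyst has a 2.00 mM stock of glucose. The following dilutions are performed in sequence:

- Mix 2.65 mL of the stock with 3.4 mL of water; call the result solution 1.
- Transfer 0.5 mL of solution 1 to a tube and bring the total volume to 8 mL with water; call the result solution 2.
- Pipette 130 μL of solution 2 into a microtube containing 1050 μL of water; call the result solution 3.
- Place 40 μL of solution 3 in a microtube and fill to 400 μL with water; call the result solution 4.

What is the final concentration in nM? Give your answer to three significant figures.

Step 1: 2.65 mL + 3.4 mL = 6.05 mL total → factor 6.05/2.65 = 2.283
Step 2: 0.5 mL brought to 8 mL → factor 8/0.5 = 16
Step 3: 130 μL + 1050 μL = 1180 μL total → factor 1180/130 = 9.0769
Step 4: 40 μL brought to 400 μL → factor 400/40 = 10
Overall dilution factor = 2.283 × 16 × 9.0769 × 10 = 3315.6
Final = 2.00 mM / 3315.6 = 0.0006032 mM = 603 nM

603 nM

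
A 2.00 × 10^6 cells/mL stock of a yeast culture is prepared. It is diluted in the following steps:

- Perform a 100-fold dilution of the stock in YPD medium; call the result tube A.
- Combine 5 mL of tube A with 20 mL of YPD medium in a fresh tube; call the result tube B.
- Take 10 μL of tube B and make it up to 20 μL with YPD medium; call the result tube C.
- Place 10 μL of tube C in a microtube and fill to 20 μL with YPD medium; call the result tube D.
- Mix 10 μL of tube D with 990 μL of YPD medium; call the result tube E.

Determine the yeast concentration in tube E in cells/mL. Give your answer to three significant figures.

Step 1: 100-fold → factor 100
Step 2: 5 mL + 20 mL = 25 mL total → factor 25/5 = 5
Step 3: 10 μL brought to 20 μL → factor 20/10 = 2
Step 4: 10 μL brought to 20 μL → factor 20/10 = 2
Step 5: 10 μL + 990 μL = 1000 μL total → factor 1000/10 = 100
Overall dilution factor = 100 × 5 × 2 × 2 × 100 = 2 × 10^5
Final = 2.00 × 10^6 cells/mL / 2 × 10^5 = 10.0 cells/mL

10.0 cells/mL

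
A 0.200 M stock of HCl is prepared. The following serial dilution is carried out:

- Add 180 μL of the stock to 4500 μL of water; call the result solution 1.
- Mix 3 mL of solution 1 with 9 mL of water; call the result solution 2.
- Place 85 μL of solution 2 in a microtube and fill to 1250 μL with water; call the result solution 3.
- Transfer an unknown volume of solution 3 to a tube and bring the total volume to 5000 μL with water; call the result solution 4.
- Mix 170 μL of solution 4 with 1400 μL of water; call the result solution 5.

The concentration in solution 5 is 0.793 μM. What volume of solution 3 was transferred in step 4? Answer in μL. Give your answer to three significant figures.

280 μL

Step 1: 180 μL + 4500 μL = 4680 μL total → factor 4680/180 = 26
Step 2: 3 mL + 9 mL = 12 mL total → factor 12/3 = 4
Step 3: 85 μL brought to 1250 μL → factor 1250/85 = 14.706
Step 4: v brought to 5000 μL → factor = 5000 μL/v
Step 5: 170 μL + 1400 μL = 1570 μL total → factor 1570/170 = 9.2353
Product of known-step factors = 14125
Overall factor = 0.200 M / (0.793 μM) = 2.5221 × 10^5
Step-4 factor = 2.5221 × 10^5 / 14125 = 17.856
v = 5000 μL / 17.856 = 280 μL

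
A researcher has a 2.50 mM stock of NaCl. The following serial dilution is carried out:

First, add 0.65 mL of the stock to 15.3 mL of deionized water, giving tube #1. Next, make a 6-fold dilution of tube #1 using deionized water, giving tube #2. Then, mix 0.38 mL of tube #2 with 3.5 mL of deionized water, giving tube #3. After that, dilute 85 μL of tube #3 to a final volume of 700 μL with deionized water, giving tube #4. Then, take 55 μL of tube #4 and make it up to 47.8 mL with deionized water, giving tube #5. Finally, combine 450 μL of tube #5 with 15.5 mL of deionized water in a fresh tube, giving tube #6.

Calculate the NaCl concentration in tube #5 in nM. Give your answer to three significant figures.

Step 1: 0.65 mL + 15.3 mL = 15.95 mL total → factor 15.95/0.65 = 24.538
Step 2: 6-fold → factor 6
Step 3: 0.38 mL + 3.5 mL = 3.88 mL total → factor 3.88/0.38 = 10.211
Step 4: 85 μL brought to 700 μL → factor 700/85 = 8.2353
Step 5: 55 μL brought to 47.8 mL → factor 47800/55 = 869.09
Dilution factor through tube #5 = 24.538 × 6 × 10.211 × 8.2353 × 869.09 = 1.0759 × 10^7
[tube #5] = 2.50 mM / 1.0759 × 10^7 = 2.324 × 10^-7 mM = 0.232 nM

0.232 nM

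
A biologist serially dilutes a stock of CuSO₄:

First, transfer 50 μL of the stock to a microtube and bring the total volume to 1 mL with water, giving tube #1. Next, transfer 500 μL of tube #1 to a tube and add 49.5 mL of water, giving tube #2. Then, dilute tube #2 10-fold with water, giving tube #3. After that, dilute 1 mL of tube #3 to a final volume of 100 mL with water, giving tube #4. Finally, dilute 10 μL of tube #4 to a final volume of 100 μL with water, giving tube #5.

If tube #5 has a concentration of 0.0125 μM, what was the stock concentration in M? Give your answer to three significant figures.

0.250 M

Step 1: 50 μL brought to 1 mL → factor 1000/50 = 20
Step 2: 500 μL + 49.5 mL = 50000 μL total → factor 50000/500 = 100
Step 3: 10-fold → factor 10
Step 4: 1 mL brought to 100 mL → factor 100/1 = 100
Step 5: 10 μL brought to 100 μL → factor 100/10 = 10
Overall dilution factor = 20 × 100 × 10 × 100 × 10 = 2 × 10^7
Stock = 0.0125 μM × 2 × 10^7 = 2.500 × 10^5 μM = 0.250 M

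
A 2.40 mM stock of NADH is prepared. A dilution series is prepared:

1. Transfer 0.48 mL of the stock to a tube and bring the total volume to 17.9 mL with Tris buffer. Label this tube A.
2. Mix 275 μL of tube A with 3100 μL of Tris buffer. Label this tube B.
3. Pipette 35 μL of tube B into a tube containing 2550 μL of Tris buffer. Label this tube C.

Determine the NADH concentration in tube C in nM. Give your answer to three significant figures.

Step 1: 0.48 mL brought to 17.9 mL → factor 17.9/0.48 = 37.292
Step 2: 275 μL + 3100 μL = 3375 μL total → factor 3375/275 = 12.273
Step 3: 35 μL + 2550 μL = 2585 μL total → factor 2585/35 = 73.857
Overall dilution factor = 37.292 × 12.273 × 73.857 = 33802
Final = 2.40 mM / 33802 = 7.100 × 10^-5 mM = 71.0 nM

71.0 nM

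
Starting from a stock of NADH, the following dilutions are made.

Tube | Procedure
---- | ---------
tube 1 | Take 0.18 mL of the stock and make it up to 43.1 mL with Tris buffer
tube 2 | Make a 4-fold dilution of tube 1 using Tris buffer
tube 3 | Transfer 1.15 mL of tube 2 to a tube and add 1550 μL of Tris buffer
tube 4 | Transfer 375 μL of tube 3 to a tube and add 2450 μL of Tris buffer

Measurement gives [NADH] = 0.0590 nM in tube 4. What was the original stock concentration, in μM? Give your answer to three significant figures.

Step 1: 0.18 mL brought to 43.1 mL → factor 43.1/0.18 = 239.44
Step 2: 4-fold → factor 4
Step 3: 1.15 mL + 1550 μL = 2.7 mL total → factor 2.7/1.15 = 2.3478
Step 4: 375 μL + 2450 μL = 2825 μL total → factor 2825/375 = 7.5333
Overall dilution factor = 239.44 × 4 × 2.3478 × 7.5333 = 16940
Stock = 0.0590 nM × 16940 = 999.5 nM = 0.999 μM

0.999 μM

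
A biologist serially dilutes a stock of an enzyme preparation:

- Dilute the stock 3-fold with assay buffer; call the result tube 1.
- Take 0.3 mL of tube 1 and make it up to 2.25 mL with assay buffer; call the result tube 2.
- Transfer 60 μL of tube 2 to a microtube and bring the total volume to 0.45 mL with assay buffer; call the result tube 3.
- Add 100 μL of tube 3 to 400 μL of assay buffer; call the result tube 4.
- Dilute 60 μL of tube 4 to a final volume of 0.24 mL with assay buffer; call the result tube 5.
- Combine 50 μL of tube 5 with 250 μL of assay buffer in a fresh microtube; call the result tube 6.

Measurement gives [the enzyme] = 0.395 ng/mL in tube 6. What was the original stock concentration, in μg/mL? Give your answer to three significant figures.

Step 1: 3-fold → factor 3
Step 2: 0.3 mL brought to 2.25 mL → factor 2.25/0.3 = 7.5
Step 3: 60 μL brought to 0.45 mL → factor 450/60 = 7.5
Step 4: 100 μL + 400 μL = 500 μL total → factor 500/100 = 5
Step 5: 60 μL brought to 0.24 mL → factor 240/60 = 4
Step 6: 50 μL + 250 μL = 300 μL total → factor 300/50 = 6
Overall dilution factor = 3 × 7.5 × 7.5 × 5 × 4 × 6 = 20250
Stock = 0.395 ng/mL × 20250 = 7999 ng/mL = 8.00 μg/mL

8.00 μg/mL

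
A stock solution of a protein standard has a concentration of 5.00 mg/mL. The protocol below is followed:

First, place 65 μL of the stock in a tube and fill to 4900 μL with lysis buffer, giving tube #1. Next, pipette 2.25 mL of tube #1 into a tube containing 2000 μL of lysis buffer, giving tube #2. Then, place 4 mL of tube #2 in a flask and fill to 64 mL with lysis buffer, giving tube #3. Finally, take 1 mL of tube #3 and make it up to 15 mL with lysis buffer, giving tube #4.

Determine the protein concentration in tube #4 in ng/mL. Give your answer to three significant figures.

Step 1: 65 μL brought to 4900 μL → factor 4900/65 = 75.385
Step 2: 2.25 mL + 2000 μL = 4.25 mL total → factor 4.25/2.25 = 1.8889
Step 3: 4 mL brought to 64 mL → factor 64/4 = 16
Step 4: 1 mL brought to 15 mL → factor 15/1 = 15
Overall dilution factor = 75.385 × 1.8889 × 16 × 15 = 34174
Final = 5.00 mg/mL / 34174 = 0.0001463 mg/mL = 146 ng/mL

146 ng/mL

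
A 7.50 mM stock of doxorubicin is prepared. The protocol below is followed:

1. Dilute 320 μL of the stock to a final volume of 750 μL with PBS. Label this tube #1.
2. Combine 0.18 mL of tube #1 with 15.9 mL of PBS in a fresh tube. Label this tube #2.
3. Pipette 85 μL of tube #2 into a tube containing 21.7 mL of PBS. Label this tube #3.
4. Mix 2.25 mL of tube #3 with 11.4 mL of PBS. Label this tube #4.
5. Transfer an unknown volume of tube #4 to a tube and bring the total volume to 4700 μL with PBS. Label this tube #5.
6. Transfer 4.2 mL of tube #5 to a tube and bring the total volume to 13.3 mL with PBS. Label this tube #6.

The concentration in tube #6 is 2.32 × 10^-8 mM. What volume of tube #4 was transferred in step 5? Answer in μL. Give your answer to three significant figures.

15.0 μL

Step 1: 320 μL brought to 750 μL → factor 750/320 = 2.3438
Step 2: 0.18 mL + 15.9 mL = 16.08 mL total → factor 16.08/0.18 = 89.333
Step 3: 85 μL + 21.7 mL = 21785 μL total → factor 21785/85 = 256.29
Step 4: 2.25 mL + 11.4 mL = 13.65 mL total → factor 13.65/2.25 = 6.0667
Step 5: v brought to 4700 μL → factor = 4700 μL/v
Step 6: 4.2 mL brought to 13.3 mL → factor 13.3/4.2 = 3.1667
Product of known-step factors = 1.0309 × 10^6
Overall factor = 7.50 mM / (2.32 × 10^-8 mM) = 3.2328 × 10^8
Step-5 factor = 3.2328 × 10^8 / 1.0309 × 10^6 = 313.59
v = 4700 μL / 313.59 = 15.0 μL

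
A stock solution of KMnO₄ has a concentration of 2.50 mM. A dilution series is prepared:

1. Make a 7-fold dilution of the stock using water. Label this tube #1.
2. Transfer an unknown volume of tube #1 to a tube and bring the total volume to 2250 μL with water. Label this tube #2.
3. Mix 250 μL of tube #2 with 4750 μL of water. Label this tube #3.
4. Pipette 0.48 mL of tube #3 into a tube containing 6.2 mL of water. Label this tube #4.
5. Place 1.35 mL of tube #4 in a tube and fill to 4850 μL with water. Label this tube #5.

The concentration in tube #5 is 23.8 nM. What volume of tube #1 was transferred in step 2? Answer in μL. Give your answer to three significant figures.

150 μL

Step 1: 7-fold → factor 7
Step 2: v brought to 2250 μL → factor = 2250 μL/v
Step 3: 250 μL + 4750 μL = 5000 μL total → factor 5000/250 = 20
Step 4: 0.48 mL + 6.2 mL = 6.68 mL total → factor 6.68/0.48 = 13.917
Step 5: 1.35 mL brought to 4850 μL → factor 4.85/1.35 = 3.5926
Product of known-step factors = 6999.6
Overall factor = 2.50 mM / (23.8 nM) = 1.0504 × 10^5
Step-2 factor = 1.0504 × 10^5 / 6999.6 = 15.007
v = 2250 μL / 15.007 = 150 μL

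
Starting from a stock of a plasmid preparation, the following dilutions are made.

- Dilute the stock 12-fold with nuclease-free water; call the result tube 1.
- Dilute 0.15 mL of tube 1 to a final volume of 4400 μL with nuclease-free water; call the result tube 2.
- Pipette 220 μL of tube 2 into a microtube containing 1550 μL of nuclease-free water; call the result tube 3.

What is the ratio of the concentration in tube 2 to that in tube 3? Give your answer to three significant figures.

Step 1: 12-fold → factor 12
Step 2: 0.15 mL brought to 4400 μL → factor 4.4/0.15 = 29.333
Step 3: 220 μL + 1550 μL = 1770 μL total → factor 1770/220 = 8.0455
Dilution factor to tube 2 = 352; to tube 3 = 2832
[tube 2]/[tube 3] = (factor to tube 3)/(factor to tube 2) = 2832/352 = 8.05

8.05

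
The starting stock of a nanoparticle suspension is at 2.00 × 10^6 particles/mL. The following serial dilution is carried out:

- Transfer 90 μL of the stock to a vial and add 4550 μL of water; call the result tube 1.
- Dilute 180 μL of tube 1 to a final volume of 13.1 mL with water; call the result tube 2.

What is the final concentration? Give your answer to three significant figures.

Step 1: 90 μL + 4550 μL = 4640 μL total → factor 4640/90 = 51.556
Step 2: 180 μL brought to 13.1 mL → factor 13100/180 = 72.778
Overall dilution factor = 51.556 × 72.778 = 3752.1
Final = 2.00 × 10^6 particles/mL / 3752.1 = 533 particles/mL

533 particles/mL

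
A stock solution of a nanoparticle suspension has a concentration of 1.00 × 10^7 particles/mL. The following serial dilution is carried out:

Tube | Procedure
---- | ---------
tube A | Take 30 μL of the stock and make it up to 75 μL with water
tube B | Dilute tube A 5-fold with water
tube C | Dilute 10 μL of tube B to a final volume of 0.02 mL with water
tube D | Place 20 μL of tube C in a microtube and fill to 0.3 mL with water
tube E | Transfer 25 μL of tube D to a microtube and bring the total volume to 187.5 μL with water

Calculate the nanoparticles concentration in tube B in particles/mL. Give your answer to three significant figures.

8.00 × 10^5 particles/mL

Step 1: 30 μL brought to 75 μL → factor 75/30 = 2.5
Step 2: 5-fold → factor 5
Dilution factor through tube B = 2.5 × 5 = 12.5
[tube B] = 1.00 × 10^7 particles/mL / 12.5 = 8.00 × 10^5 particles/mL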